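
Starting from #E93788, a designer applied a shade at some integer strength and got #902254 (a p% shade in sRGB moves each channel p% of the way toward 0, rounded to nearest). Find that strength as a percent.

#E93788 is rgb(233, 55, 136); #902254 is rgb(144, 34, 84).
On the R channel (widest range): 144 ≈ 233 + (p/100)(0 − 233), so p ≈ 100×(144 − 233)/(0 − 233) = -8900/-233 = 38.20.
p = 38 reproduces all three channels after rounding.

38%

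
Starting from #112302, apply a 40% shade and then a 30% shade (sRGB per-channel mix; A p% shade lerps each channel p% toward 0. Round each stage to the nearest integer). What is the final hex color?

#112302 is rgb(17, 35, 2).
Per channel, c → c + 0.4(0 − c):
  R: 17 − 6.8 = 10.2 → 10
  G: 35 + 0.4×(0−35) = 35 − 14 = 21 → 21
  B: 2 + 0.4×(0−2) = 2 − 0.8 = 1.2 → 1
After the shade: rgb(10, 21, 1) = #0A1501.
Per channel, c → c + 0.3(0 − c):
  R: 10 − 3 = 7 → 7
  G: 21 + 0.3×(0−21) = 21 − 6.3 = 14.7 → 15
  B: 1 + 0.3×(0−1) = 1 − 0.3 = 0.7 → 1
rgb(7, 15, 1) = #070F01.

#070F01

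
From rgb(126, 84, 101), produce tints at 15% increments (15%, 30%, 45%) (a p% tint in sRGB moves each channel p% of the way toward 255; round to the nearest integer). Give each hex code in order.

#916E7C, #A58793, #B8A1AA

15%: (126 + 19.35 = 145.35→145, 84 + 25.65 = 109.65→110, 101 + 23.1 = 124.1→124) → #916E7C
30%: (126 + 38.7 = 164.7→165, 84 + 51.3 = 135.3→135, 101 + 46.2 = 147.2→147) → #A58793
45%: (126 + 58.05 = 184.05→184, 84 + 76.95 = 160.95→161, 101 + 69.3 = 170.3→170) → #B8A1AA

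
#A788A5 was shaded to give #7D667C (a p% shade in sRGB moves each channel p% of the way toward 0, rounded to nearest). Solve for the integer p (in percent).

#A788A5 is rgb(167, 136, 165); #7D667C is rgb(125, 102, 124).
On the R channel (widest range): 125 ≈ 167 + (p/100)(0 − 167), so p ≈ 100×(125 − 167)/(0 − 167) = -4200/-167 = 25.15.
p = 25 reproduces all three channels after rounding.

25%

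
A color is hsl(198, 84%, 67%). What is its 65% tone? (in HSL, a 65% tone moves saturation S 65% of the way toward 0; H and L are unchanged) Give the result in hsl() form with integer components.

hsl(198, 29%, 67%)

S moves 65% from 84 toward 0: 84 − 54.6 = 29.4 → 29.
H and L are unchanged.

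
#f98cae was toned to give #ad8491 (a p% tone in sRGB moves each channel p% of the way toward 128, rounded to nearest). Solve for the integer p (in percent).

63%

#f98cae is rgb(249, 140, 174); #ad8491 is rgb(173, 132, 145).
On the R channel (widest range): 173 ≈ 249 + (p/100)(128 − 249), so p ≈ 100×(173 − 249)/(128 − 249) = -7600/-121 = 62.81.
p = 63 reproduces all three channels after rounding.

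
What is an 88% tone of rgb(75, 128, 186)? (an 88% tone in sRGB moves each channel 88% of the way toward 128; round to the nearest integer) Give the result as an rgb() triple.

Lerp each channel 88% toward 128:
  R: 75 + 0.88×(128−75) = 75 + 46.64 = 121.64 → 122
  G: 128 + 0 = 128 → 128
  B: 186 + 0.88×(128−186) = 186 − 51.04 = 134.96 → 135

rgb(122, 128, 135)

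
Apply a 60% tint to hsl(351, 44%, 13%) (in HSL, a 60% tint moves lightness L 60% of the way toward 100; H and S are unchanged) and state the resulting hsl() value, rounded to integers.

hsl(351, 44%, 65%)

L moves 60% from 13 toward 100: 13 + 52.2 = 65.2 → 65.
H and S are unchanged.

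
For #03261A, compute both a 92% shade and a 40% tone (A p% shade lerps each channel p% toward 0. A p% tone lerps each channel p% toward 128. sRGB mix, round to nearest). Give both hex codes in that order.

#03261A is rgb(3, 38, 26).
92% shade:
  R: 3 + 0.92×(0−3) = 3 − 2.76 = 0.24 → 0
  G: 38 + 0.92×(0−38) = 38 − 34.96 = 3.04 → 3
  B: 26 + 0.92×(0−26) = 26 − 23.92 = 2.08 → 2
  → #000302
40% tone:
  R: 3 + 0.4×(128−3) = 3 + 50 = 53 → 53
  G: 38 + 36 = 74 → 74
  B: 26 + 0.4×(128−26) = 26 + 40.8 = 66.8 → 67
  → #354A43

#000302, #354A43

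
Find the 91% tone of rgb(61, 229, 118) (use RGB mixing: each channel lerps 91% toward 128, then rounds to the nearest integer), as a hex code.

#7a897f

Lerp each channel 91% toward 128:
  R: 61 + 0.91×(128−61) = 61 + 60.97 = 121.97 → 122
  G: 229 + 0.91×(128−229) = 229 − 91.91 = 137.09 → 137
  B: 118 + 0.91×(128−118) = 118 + 9.1 = 127.1 → 127
rgb(122, 137, 127) = #7a897f.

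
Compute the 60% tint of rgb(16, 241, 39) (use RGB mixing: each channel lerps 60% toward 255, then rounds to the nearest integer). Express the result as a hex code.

#9FF9A9

Lerp each channel 60% toward 255:
  R: 16 + 143.4 = 159.4 → 159
  G: 241 + 8.4 = 249.4 → 249
  B: 39 + 129.6 = 168.6 → 169
rgb(159, 249, 169) = #9FF9A9.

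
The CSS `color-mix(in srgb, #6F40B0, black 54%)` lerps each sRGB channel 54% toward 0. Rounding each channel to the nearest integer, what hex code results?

#6F40B0 is rgb(111, 64, 176).
A 54% shade moves each channel 54% toward 0:
  R: 111 − 59.94 = 51.06 → 51
  G: 64 + 0.54×(0−64) = 64 − 34.56 = 29.44 → 29
  B: 176 − 95.04 = 80.96 → 81
rgb(51, 29, 81) = #331D51.

#331D51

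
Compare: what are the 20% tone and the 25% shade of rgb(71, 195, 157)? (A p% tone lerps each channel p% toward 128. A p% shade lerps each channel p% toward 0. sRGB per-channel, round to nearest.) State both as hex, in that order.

20% tone:
  R: 71 + 0.2×(128−71) = 71 + 11.4 = 82.4 → 82
  G: 195 + 0.2×(128−195) = 195 − 13.4 = 181.6 → 182
  B: 157 − 5.8 = 151.2 → 151
  → #52B697
25% shade:
  R: 71 + 0.25×(0−71) = 71 − 17.75 = 53.25 → 53
  G: 195 + 0.25×(0−195) = 195 − 48.75 = 146.25 → 146
  B: 157 − 39.25 = 117.75 → 118
  → #359276

#52B697, #359276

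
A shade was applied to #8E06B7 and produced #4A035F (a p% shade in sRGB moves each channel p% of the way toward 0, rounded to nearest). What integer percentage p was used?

48%

#8E06B7 is rgb(142, 6, 183); #4A035F is rgb(74, 3, 95).
On the B channel (widest range): 95 ≈ 183 + (p/100)(0 − 183), so p ≈ 100×(95 − 183)/(0 − 183) = -8800/-183 = 48.09.
p = 48 reproduces all three channels after rounding.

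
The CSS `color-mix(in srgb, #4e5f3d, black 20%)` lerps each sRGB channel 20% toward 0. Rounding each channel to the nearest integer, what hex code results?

#3e4c31

#4e5f3d is rgb(78, 95, 61).
A 20% shade moves each channel 20% toward 0:
  R: 78 − 15.6 = 62.4 → 62
  G: 95 + 0.2×(0−95) = 95 − 19 = 76 → 76
  B: 61 + 0.2×(0−61) = 61 − 12.2 = 48.8 → 49
rgb(62, 76, 49) = #3e4c31.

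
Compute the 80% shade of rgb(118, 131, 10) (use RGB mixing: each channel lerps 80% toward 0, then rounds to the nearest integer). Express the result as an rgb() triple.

rgb(24, 26, 2)

An 80% shade moves each channel 80% toward 0:
  R: 118 − 94.4 = 23.6 → 24
  G: 131 + 0.8×(0−131) = 131 − 104.8 = 26.2 → 26
  B: 10 + 0.8×(0−10) = 10 − 8 = 2 → 2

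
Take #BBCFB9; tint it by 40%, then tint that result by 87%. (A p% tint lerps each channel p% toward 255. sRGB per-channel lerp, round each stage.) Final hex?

#BBCFB9 is rgb(187, 207, 185).
Per channel, c → c + 0.4(255 − c):
  R: 187 + 27.2 = 214.2 → 214
  G: 207 + 0.4×(255−207) = 207 + 19.2 = 226.2 → 226
  B: 185 + 0.4×(255−185) = 185 + 28 = 213 → 213
After the tint: rgb(214, 226, 213) = #D6E2D5.
An 87% tint moves each channel 87% toward 255:
  R: 214 + 0.87×(255−214) = 214 + 35.67 = 249.67 → 250
  G: 226 + 0.87×(255−226) = 226 + 25.23 = 251.23 → 251
  B: 213 + 36.54 = 249.54 → 250
rgb(250, 251, 250) = #FAFBFA.

#FAFBFA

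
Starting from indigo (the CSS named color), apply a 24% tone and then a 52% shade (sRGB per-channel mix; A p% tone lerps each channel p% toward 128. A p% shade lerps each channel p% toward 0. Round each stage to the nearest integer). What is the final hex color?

CSS indigo is rgb(75, 0, 130).
Per channel, c → c + 0.24(128 − c):
  R: 75 + 12.72 = 87.72 → 88
  G: 0 + 0.24×(128−0) = 0 + 30.72 = 30.72 → 31
  B: 130 − 0.48 = 129.52 → 130
After the tone: rgb(88, 31, 130) = #581f82.
Per channel, c → c + 0.52(0 − c):
  R: 88 + 0.52×(0−88) = 88 − 45.76 = 42.24 → 42
  G: 31 − 16.12 = 14.88 → 15
  B: 130 + 0.52×(0−130) = 130 − 67.6 = 62.4 → 62
rgb(42, 15, 62) = #2a0f3e.

#2a0f3e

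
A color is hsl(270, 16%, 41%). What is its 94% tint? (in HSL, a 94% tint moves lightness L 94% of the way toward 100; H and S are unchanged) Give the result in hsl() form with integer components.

L moves 94% from 41 toward 100: 41 + 55.46 = 96.46 → 96.
H and S are unchanged.

hsl(270, 16%, 96%)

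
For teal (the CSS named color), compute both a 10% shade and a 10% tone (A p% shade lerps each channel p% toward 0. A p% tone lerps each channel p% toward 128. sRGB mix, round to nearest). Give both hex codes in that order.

CSS teal is rgb(0, 128, 128).
10% shade:
  R: 0 + 0.1×(0−0) = 0 + 0 = 0 → 0
  G: 128 + 0.1×(0−128) = 128 − 12.8 = 115.2 → 115
  B: 128 + 0.1×(0−128) = 128 − 12.8 = 115.2 → 115
  → #007373
10% tone:
  R: 0 + 12.8 = 12.8 → 13
  G: 128 + 0.1×(128−128) = 128 + 0 = 128 → 128
  B: 128 + 0.1×(128−128) = 128 + 0 = 128 → 128
  → #0D8080

#007373, #0D8080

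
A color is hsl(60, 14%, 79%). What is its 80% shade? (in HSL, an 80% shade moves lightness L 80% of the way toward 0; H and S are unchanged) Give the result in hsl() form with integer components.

L moves 80% from 79 toward 0: 79 − 63.2 = 15.8 → 16.
H and S are unchanged.

hsl(60, 14%, 16%)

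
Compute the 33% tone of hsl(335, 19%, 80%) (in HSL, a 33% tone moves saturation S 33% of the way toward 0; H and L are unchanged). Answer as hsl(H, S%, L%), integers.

hsl(335, 13%, 80%)

S moves 33% from 19 toward 0: 19 − 6.27 = 12.73 → 13.
H and L are unchanged.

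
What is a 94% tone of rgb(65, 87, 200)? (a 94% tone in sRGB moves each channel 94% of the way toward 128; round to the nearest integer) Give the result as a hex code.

#7C7E84

A 94% tone moves each channel 94% toward 128:
  R: 65 + 59.22 = 124.22 → 124
  G: 87 + 0.94×(128−87) = 87 + 38.54 = 125.54 → 126
  B: 200 + 0.94×(128−200) = 200 − 67.68 = 132.32 → 132
rgb(124, 126, 132) = #7C7E84.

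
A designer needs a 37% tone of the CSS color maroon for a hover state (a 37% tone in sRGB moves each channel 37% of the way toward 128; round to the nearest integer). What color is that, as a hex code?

#802f2f

CSS maroon is rgb(128, 0, 0).
Per channel, c → c + 0.37(128 − c):
  R: 128 + 0.37×(128−128) = 128 + 0 = 128 → 128
  G: 0 + 0.37×(128−0) = 0 + 47.36 = 47.36 → 47
  B: 0 + 0.37×(128−0) = 0 + 47.36 = 47.36 → 47
rgb(128, 47, 47) = #802f2f.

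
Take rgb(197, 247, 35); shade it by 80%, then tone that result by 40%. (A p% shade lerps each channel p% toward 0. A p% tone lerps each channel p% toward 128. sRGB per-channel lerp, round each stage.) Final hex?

#4B5137

Lerp each channel 80% toward 0:
  R: 197 − 157.6 = 39.4 → 39
  G: 247 + 0.8×(0−247) = 247 − 197.6 = 49.4 → 49
  B: 35 + 0.8×(0−35) = 35 − 28 = 7 → 7
After the shade: rgb(39, 49, 7) = #273107.
Lerp each channel 40% toward 128:
  R: 39 + 0.4×(128−39) = 39 + 35.6 = 74.6 → 75
  G: 49 + 0.4×(128−49) = 49 + 31.6 = 80.6 → 81
  B: 7 + 48.4 = 55.4 → 55
rgb(75, 81, 55) = #4B5137.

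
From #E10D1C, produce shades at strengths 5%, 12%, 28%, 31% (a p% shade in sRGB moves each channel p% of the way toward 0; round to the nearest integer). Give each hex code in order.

#E10D1C is rgb(225, 13, 28).
5%: (225 − 11.25 = 213.75→214, 13 − 0.65 = 12.35→12, 28 − 1.4 = 26.6→27) → #D60C1B
12%: (225 − 27 = 198→198, 13 − 1.56 = 11.44→11, 28 − 3.36 = 24.64→25) → #C60B19
28%: (225 − 63 = 162→162, 13 − 3.64 = 9.36→9, 28 − 7.84 = 20.16→20) → #A20914
31%: (225 − 69.75 = 155.25→155, 13 − 4.03 = 8.97→9, 28 − 8.68 = 19.32→19) → #9B0913

#D60C1B, #C60B19, #A20914, #9B0913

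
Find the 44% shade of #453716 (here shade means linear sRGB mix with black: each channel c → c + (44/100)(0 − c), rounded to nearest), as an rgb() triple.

#453716 is rgb(69, 55, 22).
A 44% shade moves each channel 44% toward 0:
  R: 69 + 0.44×(0−69) = 69 − 30.36 = 38.64 → 39
  G: 55 − 24.2 = 30.8 → 31
  B: 22 − 9.68 = 12.32 → 12

rgb(39, 31, 12)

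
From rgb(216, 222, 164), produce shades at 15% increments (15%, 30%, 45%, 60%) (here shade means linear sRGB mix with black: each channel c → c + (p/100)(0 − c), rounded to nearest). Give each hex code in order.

15%: (216 − 32.4 = 183.6→184, 222 − 33.3 = 188.7→189, 164 − 24.6 = 139.4→139) → #B8BD8B
30%: (216 − 64.8 = 151.2→151, 222 − 66.6 = 155.4→155, 164 − 49.2 = 114.8→115) → #979B73
45%: (216 − 97.2 = 118.8→119, 222 − 99.9 = 122.1→122, 164 − 73.8 = 90.2→90) → #777A5A
60%: (216 − 129.6 = 86.4→86, 222 − 133.2 = 88.8→89, 164 − 98.4 = 65.6→66) → #565942

#B8BD8B, #979B73, #777A5A, #565942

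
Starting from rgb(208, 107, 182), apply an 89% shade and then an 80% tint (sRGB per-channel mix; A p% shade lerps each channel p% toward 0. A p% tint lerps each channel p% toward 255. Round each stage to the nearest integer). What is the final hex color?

An 89% shade moves each channel 89% toward 0:
  R: 208 + 0.89×(0−208) = 208 − 185.12 = 22.88 → 23
  G: 107 + 0.89×(0−107) = 107 − 95.23 = 11.77 → 12
  B: 182 − 161.98 = 20.02 → 20
After the shade: rgb(23, 12, 20) = #170c14.
Lerp each channel 80% toward 255:
  R: 23 + 0.8×(255−23) = 23 + 185.6 = 208.6 → 209
  G: 12 + 194.4 = 206.4 → 206
  B: 20 + 188 = 208 → 208
rgb(209, 206, 208) = #d1ced0.

#d1ced0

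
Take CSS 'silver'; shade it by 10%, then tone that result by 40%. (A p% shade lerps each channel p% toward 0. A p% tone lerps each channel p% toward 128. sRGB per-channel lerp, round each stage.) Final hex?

#9B9B9B

CSS silver is rgb(192, 192, 192).
Per channel, c → c + 0.1(0 − c):
  R: 192 + 0.1×(0−192) = 192 − 19.2 = 172.8 → 173
  G: 192 − 19.2 = 172.8 → 173
  B: 192 + 0.1×(0−192) = 192 − 19.2 = 172.8 → 173
After the shade: rgb(173, 173, 173) = #ADADAD.
A 40% tone moves each channel 40% toward 128:
  R: 173 + 0.4×(128−173) = 173 − 18 = 155 → 155
  G: 173 − 18 = 155 → 155
  B: 173 − 18 = 155 → 155
rgb(155, 155, 155) = #9B9B9B.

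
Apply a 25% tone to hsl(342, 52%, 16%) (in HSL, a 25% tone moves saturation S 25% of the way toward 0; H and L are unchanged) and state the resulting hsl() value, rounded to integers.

S moves 25% from 52 toward 0: 52 − 13 = 39 → 39.
H and L are unchanged.

hsl(342, 39%, 16%)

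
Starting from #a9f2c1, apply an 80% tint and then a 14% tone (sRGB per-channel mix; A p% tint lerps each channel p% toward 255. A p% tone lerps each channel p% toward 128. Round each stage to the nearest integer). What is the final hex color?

#dfebe3

#a9f2c1 is rgb(169, 242, 193).
Per channel, c → c + 0.8(255 − c):
  R: 169 + 0.8×(255−169) = 169 + 68.8 = 237.8 → 238
  G: 242 + 10.4 = 252.4 → 252
  B: 193 + 0.8×(255−193) = 193 + 49.6 = 242.6 → 243
After the tint: rgb(238, 252, 243) = #eefcf3.
A 14% tone moves each channel 14% toward 128:
  R: 238 + 0.14×(128−238) = 238 − 15.4 = 222.6 → 223
  G: 252 − 17.36 = 234.64 → 235
  B: 243 + 0.14×(128−243) = 243 − 16.1 = 226.9 → 227
rgb(223, 235, 227) = #dfebe3.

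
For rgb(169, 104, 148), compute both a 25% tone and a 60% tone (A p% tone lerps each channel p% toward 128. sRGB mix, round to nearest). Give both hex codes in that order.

#9F6E8F, #907688

25% tone:
  R: 169 − 10.25 = 158.75 → 159
  G: 104 + 0.25×(128−104) = 104 + 6 = 110 → 110
  B: 148 − 5 = 143 → 143
  → #9F6E8F
60% tone:
  R: 169 − 24.6 = 144.4 → 144
  G: 104 + 0.6×(128−104) = 104 + 14.4 = 118.4 → 118
  B: 148 + 0.6×(128−148) = 148 − 12 = 136 → 136
  → #907688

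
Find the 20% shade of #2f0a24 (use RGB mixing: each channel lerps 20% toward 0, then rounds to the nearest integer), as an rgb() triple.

rgb(38, 8, 29)

#2f0a24 is rgb(47, 10, 36).
A 20% shade moves each channel 20% toward 0:
  R: 47 − 9.4 = 37.6 → 38
  G: 10 − 2 = 8 → 8
  B: 36 + 0.2×(0−36) = 36 − 7.2 = 28.8 → 29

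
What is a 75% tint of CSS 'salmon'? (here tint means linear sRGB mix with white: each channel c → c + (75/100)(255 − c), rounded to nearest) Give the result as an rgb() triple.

rgb(254, 223, 220)

CSS salmon is rgb(250, 128, 114).
A 75% tint moves each channel 75% toward 255:
  R: 250 + 0.75×(255−250) = 250 + 3.75 = 253.75 → 254
  G: 128 + 95.25 = 223.25 → 223
  B: 114 + 105.75 = 219.75 → 220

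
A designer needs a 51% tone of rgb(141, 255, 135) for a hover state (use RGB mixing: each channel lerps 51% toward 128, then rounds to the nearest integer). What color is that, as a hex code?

Per channel, c → c + 0.51(128 − c):
  R: 141 + 0.51×(128−141) = 141 − 6.63 = 134.37 → 134
  G: 255 + 0.51×(128−255) = 255 − 64.77 = 190.23 → 190
  B: 135 + 0.51×(128−135) = 135 − 3.57 = 131.43 → 131
rgb(134, 190, 131) = #86BE83.

#86BE83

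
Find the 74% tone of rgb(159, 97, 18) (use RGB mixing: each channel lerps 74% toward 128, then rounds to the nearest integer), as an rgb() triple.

rgb(136, 120, 99)

Per channel, c → c + 0.74(128 − c):
  R: 159 − 22.94 = 136.06 → 136
  G: 97 + 0.74×(128−97) = 97 + 22.94 = 119.94 → 120
  B: 18 + 0.74×(128−18) = 18 + 81.4 = 99.4 → 99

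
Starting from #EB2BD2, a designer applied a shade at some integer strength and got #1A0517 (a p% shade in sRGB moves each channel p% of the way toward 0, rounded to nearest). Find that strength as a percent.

#EB2BD2 is rgb(235, 43, 210); #1A0517 is rgb(26, 5, 23).
On the R channel (widest range): 26 ≈ 235 + (p/100)(0 − 235), so p ≈ 100×(26 − 235)/(0 − 235) = -20900/-235 = 88.94.
p = 89 reproduces all three channels after rounding.

89%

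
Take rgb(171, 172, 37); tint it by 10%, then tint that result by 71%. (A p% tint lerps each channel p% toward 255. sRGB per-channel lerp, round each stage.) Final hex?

A 10% tint moves each channel 10% toward 255:
  R: 171 + 0.1×(255−171) = 171 + 8.4 = 179.4 → 179
  G: 172 + 8.3 = 180.3 → 180
  B: 37 + 21.8 = 58.8 → 59
After the tint: rgb(179, 180, 59) = #B3B43B.
Lerp each channel 71% toward 255:
  R: 179 + 53.96 = 232.96 → 233
  G: 180 + 53.25 = 233.25 → 233
  B: 59 + 139.16 = 198.16 → 198
rgb(233, 233, 198) = #E9E9C6.

#E9E9C6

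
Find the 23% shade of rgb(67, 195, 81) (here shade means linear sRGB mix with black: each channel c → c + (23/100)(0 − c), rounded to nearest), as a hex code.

Per channel, c → c + 0.23(0 − c):
  R: 67 − 15.41 = 51.59 → 52
  G: 195 − 44.85 = 150.15 → 150
  B: 81 − 18.63 = 62.37 → 62
rgb(52, 150, 62) = #34963E.

#34963E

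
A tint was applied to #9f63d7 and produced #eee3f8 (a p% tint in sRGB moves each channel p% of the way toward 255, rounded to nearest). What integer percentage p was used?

82%

#9f63d7 is rgb(159, 99, 215); #eee3f8 is rgb(238, 227, 248).
On the G channel (widest range): 227 ≈ 99 + (p/100)(255 − 99), so p ≈ 100×(227 − 99)/(255 − 99) = 12800/156 = 82.05.
p = 82 reproduces all three channels after rounding.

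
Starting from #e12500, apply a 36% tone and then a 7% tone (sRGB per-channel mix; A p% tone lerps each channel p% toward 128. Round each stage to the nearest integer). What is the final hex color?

#e12500 is rgb(225, 37, 0).
Lerp each channel 36% toward 128:
  R: 225 − 34.92 = 190.08 → 190
  G: 37 + 0.36×(128−37) = 37 + 32.76 = 69.76 → 70
  B: 0 + 0.36×(128−0) = 0 + 46.08 = 46.08 → 46
After the tone: rgb(190, 70, 46) = #be462e.
Per channel, c → c + 0.07(128 − c):
  R: 190 + 0.07×(128−190) = 190 − 4.34 = 185.66 → 186
  G: 70 + 0.07×(128−70) = 70 + 4.06 = 74.06 → 74
  B: 46 + 0.07×(128−46) = 46 + 5.74 = 51.74 → 52
rgb(186, 74, 52) = #ba4a34.

#ba4a34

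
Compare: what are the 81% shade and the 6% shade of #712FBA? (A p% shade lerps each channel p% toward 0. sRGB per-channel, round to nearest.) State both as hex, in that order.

#150923, #6A2CAF

#712FBA is rgb(113, 47, 186).
81% shade:
  R: 113 + 0.81×(0−113) = 113 − 91.53 = 21.47 → 21
  G: 47 − 38.07 = 8.93 → 9
  B: 186 − 150.66 = 35.34 → 35
  → #150923
6% shade:
  R: 113 + 0.06×(0−113) = 113 − 6.78 = 106.22 → 106
  G: 47 − 2.82 = 44.18 → 44
  B: 186 − 11.16 = 174.84 → 175
  → #6A2CAF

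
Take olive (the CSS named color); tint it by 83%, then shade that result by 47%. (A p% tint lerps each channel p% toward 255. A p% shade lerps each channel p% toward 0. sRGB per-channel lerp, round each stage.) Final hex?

#7b7b70

CSS olive is rgb(128, 128, 0).
An 83% tint moves each channel 83% toward 255:
  R: 128 + 0.83×(255−128) = 128 + 105.41 = 233.41 → 233
  G: 128 + 0.83×(255−128) = 128 + 105.41 = 233.41 → 233
  B: 0 + 211.65 = 211.65 → 212
After the tint: rgb(233, 233, 212) = #e9e9d4.
Lerp each channel 47% toward 0:
  R: 233 + 0.47×(0−233) = 233 − 109.51 = 123.49 → 123
  G: 233 − 109.51 = 123.49 → 123
  B: 212 + 0.47×(0−212) = 212 − 99.64 = 112.36 → 112
rgb(123, 123, 112) = #7b7b70.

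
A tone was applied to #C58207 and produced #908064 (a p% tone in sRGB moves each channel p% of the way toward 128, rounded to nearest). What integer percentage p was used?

77%

#C58207 is rgb(197, 130, 7); #908064 is rgb(144, 128, 100).
On the B channel (widest range): 100 ≈ 7 + (p/100)(128 − 7), so p ≈ 100×(100 − 7)/(128 − 7) = 9300/121 = 76.86.
p = 77 reproduces all three channels after rounding.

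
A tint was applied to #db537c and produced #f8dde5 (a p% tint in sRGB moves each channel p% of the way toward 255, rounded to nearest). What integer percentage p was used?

#db537c is rgb(219, 83, 124); #f8dde5 is rgb(248, 221, 229).
On the G channel (widest range): 221 ≈ 83 + (p/100)(255 − 83), so p ≈ 100×(221 − 83)/(255 − 83) = 13800/172 = 80.23.
p = 80 reproduces all three channels after rounding.

80%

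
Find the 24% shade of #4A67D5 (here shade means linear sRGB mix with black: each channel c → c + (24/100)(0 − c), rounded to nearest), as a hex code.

#4A67D5 is rgb(74, 103, 213).
Per channel, c → c + 0.24(0 − c):
  R: 74 − 17.76 = 56.24 → 56
  G: 103 − 24.72 = 78.28 → 78
  B: 213 + 0.24×(0−213) = 213 − 51.12 = 161.88 → 162
rgb(56, 78, 162) = #384EA2.

#384EA2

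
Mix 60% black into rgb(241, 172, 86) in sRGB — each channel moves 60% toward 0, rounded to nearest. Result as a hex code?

#604522

A 60% shade moves each channel 60% toward 0:
  R: 241 + 0.6×(0−241) = 241 − 144.6 = 96.4 → 96
  G: 172 + 0.6×(0−172) = 172 − 103.2 = 68.8 → 69
  B: 86 + 0.6×(0−86) = 86 − 51.6 = 34.4 → 34
rgb(96, 69, 34) = #604522.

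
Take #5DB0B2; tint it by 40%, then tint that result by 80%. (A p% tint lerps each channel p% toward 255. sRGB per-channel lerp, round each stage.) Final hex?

#ECF6F6

#5DB0B2 is rgb(93, 176, 178).
A 40% tint moves each channel 40% toward 255:
  R: 93 + 0.4×(255−93) = 93 + 64.8 = 157.8 → 158
  G: 176 + 31.6 = 207.6 → 208
  B: 178 + 0.4×(255−178) = 178 + 30.8 = 208.8 → 209
After the tint: rgb(158, 208, 209) = #9ED0D1.
An 80% tint moves each channel 80% toward 255:
  R: 158 + 0.8×(255−158) = 158 + 77.6 = 235.6 → 236
  G: 208 + 0.8×(255−208) = 208 + 37.6 = 245.6 → 246
  B: 209 + 36.8 = 245.8 → 246
rgb(236, 246, 246) = #ECF6F6.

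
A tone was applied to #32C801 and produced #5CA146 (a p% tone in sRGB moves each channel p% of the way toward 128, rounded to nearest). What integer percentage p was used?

#32C801 is rgb(50, 200, 1); #5CA146 is rgb(92, 161, 70).
On the B channel (widest range): 70 ≈ 1 + (p/100)(128 − 1), so p ≈ 100×(70 − 1)/(128 − 1) = 6900/127 = 54.33.
p = 54 reproduces all three channels after rounding.

54%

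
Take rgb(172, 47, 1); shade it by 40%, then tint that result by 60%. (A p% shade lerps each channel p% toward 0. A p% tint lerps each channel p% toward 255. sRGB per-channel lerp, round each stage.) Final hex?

#C2A499

Lerp each channel 40% toward 0:
  R: 172 + 0.4×(0−172) = 172 − 68.8 = 103.2 → 103
  G: 47 + 0.4×(0−47) = 47 − 18.8 = 28.2 → 28
  B: 1 − 0.4 = 0.6 → 1
After the shade: rgb(103, 28, 1) = #671C01.
Lerp each channel 60% toward 255:
  R: 103 + 91.2 = 194.2 → 194
  G: 28 + 0.6×(255−28) = 28 + 136.2 = 164.2 → 164
  B: 1 + 152.4 = 153.4 → 153
rgb(194, 164, 153) = #C2A499.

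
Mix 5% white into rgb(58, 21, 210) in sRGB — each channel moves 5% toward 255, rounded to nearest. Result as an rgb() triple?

Lerp each channel 5% toward 255:
  R: 58 + 0.05×(255−58) = 58 + 9.85 = 67.85 → 68
  G: 21 + 0.05×(255−21) = 21 + 11.7 = 32.7 → 33
  B: 210 + 0.05×(255−210) = 210 + 2.25 = 212.25 → 212

rgb(68, 33, 212)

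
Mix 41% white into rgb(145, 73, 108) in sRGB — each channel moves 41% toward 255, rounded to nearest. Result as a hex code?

#BE94A8

A 41% tint moves each channel 41% toward 255:
  R: 145 + 45.1 = 190.1 → 190
  G: 73 + 74.62 = 147.62 → 148
  B: 108 + 0.41×(255−108) = 108 + 60.27 = 168.27 → 168
rgb(190, 148, 168) = #BE94A8.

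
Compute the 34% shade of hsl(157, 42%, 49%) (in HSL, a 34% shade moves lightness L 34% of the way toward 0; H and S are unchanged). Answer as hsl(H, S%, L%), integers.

L moves 34% from 49 toward 0: 49 − 16.66 = 32.34 → 32.
H and S are unchanged.

hsl(157, 42%, 32%)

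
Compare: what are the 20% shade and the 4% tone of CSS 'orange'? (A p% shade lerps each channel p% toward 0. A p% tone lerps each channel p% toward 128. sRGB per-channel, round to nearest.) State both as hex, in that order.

CSS orange is rgb(255, 165, 0).
20% shade:
  R: 255 − 51 = 204 → 204
  G: 165 + 0.2×(0−165) = 165 − 33 = 132 → 132
  B: 0 + 0 = 0 → 0
  → #cc8400
4% tone:
  R: 255 + 0.04×(128−255) = 255 − 5.08 = 249.92 → 250
  G: 165 + 0.04×(128−165) = 165 − 1.48 = 163.52 → 164
  B: 0 + 0.04×(128−0) = 0 + 5.12 = 5.12 → 5
  → #faa405

#cc8400, #faa405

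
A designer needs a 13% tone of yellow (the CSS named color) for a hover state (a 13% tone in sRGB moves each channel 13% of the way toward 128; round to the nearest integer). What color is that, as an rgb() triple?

CSS yellow is rgb(255, 255, 0).
A 13% tone moves each channel 13% toward 128:
  R: 255 − 16.51 = 238.49 → 238
  G: 255 + 0.13×(128−255) = 255 − 16.51 = 238.49 → 238
  B: 0 + 0.13×(128−0) = 0 + 16.64 = 16.64 → 17

rgb(238, 238, 17)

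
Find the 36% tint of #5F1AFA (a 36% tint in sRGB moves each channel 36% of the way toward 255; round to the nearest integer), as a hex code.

#5F1AFA is rgb(95, 26, 250).
Per channel, c → c + 0.36(255 − c):
  R: 95 + 0.36×(255−95) = 95 + 57.6 = 152.6 → 153
  G: 26 + 0.36×(255−26) = 26 + 82.44 = 108.44 → 108
  B: 250 + 1.8 = 251.8 → 252
rgb(153, 108, 252) = #996CFC.

#996CFC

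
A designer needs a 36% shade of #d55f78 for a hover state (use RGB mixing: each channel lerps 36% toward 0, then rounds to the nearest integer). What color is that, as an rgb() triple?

#d55f78 is rgb(213, 95, 120).
Per channel, c → c + 0.36(0 − c):
  R: 213 + 0.36×(0−213) = 213 − 76.68 = 136.32 → 136
  G: 95 + 0.36×(0−95) = 95 − 34.2 = 60.8 → 61
  B: 120 + 0.36×(0−120) = 120 − 43.2 = 76.8 → 77

rgb(136, 61, 77)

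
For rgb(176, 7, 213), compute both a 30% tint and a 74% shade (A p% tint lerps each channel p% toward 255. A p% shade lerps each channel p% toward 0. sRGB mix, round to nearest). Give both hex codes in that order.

30% tint:
  R: 176 + 23.7 = 199.7 → 200
  G: 7 + 0.3×(255−7) = 7 + 74.4 = 81.4 → 81
  B: 213 + 12.6 = 225.6 → 226
  → #c851e2
74% shade:
  R: 176 − 130.24 = 45.76 → 46
  G: 7 + 0.74×(0−7) = 7 − 5.18 = 1.82 → 2
  B: 213 + 0.74×(0−213) = 213 − 157.62 = 55.38 → 55
  → #2e0237

#c851e2, #2e0237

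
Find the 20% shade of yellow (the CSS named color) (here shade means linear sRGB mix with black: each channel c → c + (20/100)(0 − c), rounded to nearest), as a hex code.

#cccc00

CSS yellow is rgb(255, 255, 0).
Per channel, c → c + 0.2(0 − c):
  R: 255 + 0.2×(0−255) = 255 − 51 = 204 → 204
  G: 255 + 0.2×(0−255) = 255 − 51 = 204 → 204
  B: 0 + 0 = 0 → 0
rgb(204, 204, 0) = #cccc00.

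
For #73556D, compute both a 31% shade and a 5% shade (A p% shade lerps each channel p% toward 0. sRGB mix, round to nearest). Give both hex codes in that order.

#73556D is rgb(115, 85, 109).
31% shade:
  R: 115 − 35.65 = 79.35 → 79
  G: 85 + 0.31×(0−85) = 85 − 26.35 = 58.65 → 59
  B: 109 + 0.31×(0−109) = 109 − 33.79 = 75.21 → 75
  → #4F3B4B
5% shade:
  R: 115 + 0.05×(0−115) = 115 − 5.75 = 109.25 → 109
  G: 85 − 4.25 = 80.75 → 81
  B: 109 − 5.45 = 103.55 → 104
  → #6D5168

#4F3B4B, #6D5168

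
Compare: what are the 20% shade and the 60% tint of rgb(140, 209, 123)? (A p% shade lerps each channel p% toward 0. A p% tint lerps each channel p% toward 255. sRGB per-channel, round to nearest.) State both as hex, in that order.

#70A762, #D1EDCA

20% shade:
  R: 140 − 28 = 112 → 112
  G: 209 + 0.2×(0−209) = 209 − 41.8 = 167.2 → 167
  B: 123 + 0.2×(0−123) = 123 − 24.6 = 98.4 → 98
  → #70A762
60% tint:
  R: 140 + 0.6×(255−140) = 140 + 69 = 209 → 209
  G: 209 + 0.6×(255−209) = 209 + 27.6 = 236.6 → 237
  B: 123 + 79.2 = 202.2 → 202
  → #D1EDCA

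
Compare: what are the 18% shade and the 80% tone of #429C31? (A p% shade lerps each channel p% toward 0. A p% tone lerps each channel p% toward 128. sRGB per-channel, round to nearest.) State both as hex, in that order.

#368028, #748670

#429C31 is rgb(66, 156, 49).
18% shade:
  R: 66 + 0.18×(0−66) = 66 − 11.88 = 54.12 → 54
  G: 156 − 28.08 = 127.92 → 128
  B: 49 + 0.18×(0−49) = 49 − 8.82 = 40.18 → 40
  → #368028
80% tone:
  R: 66 + 0.8×(128−66) = 66 + 49.6 = 115.6 → 116
  G: 156 + 0.8×(128−156) = 156 − 22.4 = 133.6 → 134
  B: 49 + 0.8×(128−49) = 49 + 63.2 = 112.2 → 112
  → #748670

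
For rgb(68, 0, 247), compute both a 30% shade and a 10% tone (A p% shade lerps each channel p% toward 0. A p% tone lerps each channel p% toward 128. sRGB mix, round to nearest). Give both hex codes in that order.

30% shade:
  R: 68 + 0.3×(0−68) = 68 − 20.4 = 47.6 → 48
  G: 0 + 0 = 0 → 0
  B: 247 − 74.1 = 172.9 → 173
  → #3000AD
10% tone:
  R: 68 + 6 = 74 → 74
  G: 0 + 12.8 = 12.8 → 13
  B: 247 − 11.9 = 235.1 → 235
  → #4A0DEB

#3000AD, #4A0DEB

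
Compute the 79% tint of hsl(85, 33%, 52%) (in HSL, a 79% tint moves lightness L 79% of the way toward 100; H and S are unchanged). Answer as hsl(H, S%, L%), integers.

hsl(85, 33%, 90%)

L moves 79% from 52 toward 100: 52 + 37.92 = 89.92 → 90.
H and S are unchanged.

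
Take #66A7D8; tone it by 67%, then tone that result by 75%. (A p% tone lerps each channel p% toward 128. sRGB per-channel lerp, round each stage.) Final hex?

#66A7D8 is rgb(102, 167, 216).
Lerp each channel 67% toward 128:
  R: 102 + 0.67×(128−102) = 102 + 17.42 = 119.42 → 119
  G: 167 + 0.67×(128−167) = 167 − 26.13 = 140.87 → 141
  B: 216 − 58.96 = 157.04 → 157
After the tone: rgb(119, 141, 157) = #778D9D.
A 75% tone moves each channel 75% toward 128:
  R: 119 + 6.75 = 125.75 → 126
  G: 141 + 0.75×(128−141) = 141 − 9.75 = 131.25 → 131
  B: 157 − 21.75 = 135.25 → 135
rgb(126, 131, 135) = #7E8387.

#7E8387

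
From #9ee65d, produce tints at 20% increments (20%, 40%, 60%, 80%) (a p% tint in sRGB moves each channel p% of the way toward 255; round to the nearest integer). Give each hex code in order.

#b1eb7d, #c5f09e, #d8f5be, #ecfadf

#9ee65d is rgb(158, 230, 93).
20%: (158 + 19.4 = 177.4→177, 230 + 5 = 235→235, 93 + 32.4 = 125.4→125) → #b1eb7d
40%: (158 + 38.8 = 196.8→197, 230 + 10 = 240→240, 93 + 64.8 = 157.8→158) → #c5f09e
60%: (158 + 58.2 = 216.2→216, 230 + 15 = 245→245, 93 + 97.2 = 190.2→190) → #d8f5be
80%: (158 + 77.6 = 235.6→236, 230 + 20 = 250→250, 93 + 129.6 = 222.6→223) → #ecfadf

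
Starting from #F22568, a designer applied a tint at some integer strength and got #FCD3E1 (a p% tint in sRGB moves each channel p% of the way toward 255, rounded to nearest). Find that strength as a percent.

80%

#F22568 is rgb(242, 37, 104); #FCD3E1 is rgb(252, 211, 225).
On the G channel (widest range): 211 ≈ 37 + (p/100)(255 − 37), so p ≈ 100×(211 − 37)/(255 − 37) = 17400/218 = 79.82.
p = 80 reproduces all three channels after rounding.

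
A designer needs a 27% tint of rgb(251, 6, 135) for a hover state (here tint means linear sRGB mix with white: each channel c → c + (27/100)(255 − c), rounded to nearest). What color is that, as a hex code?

#FC49A7

Lerp each channel 27% toward 255:
  R: 251 + 1.08 = 252.08 → 252
  G: 6 + 0.27×(255−6) = 6 + 67.23 = 73.23 → 73
  B: 135 + 32.4 = 167.4 → 167
rgb(252, 73, 167) = #FC49A7.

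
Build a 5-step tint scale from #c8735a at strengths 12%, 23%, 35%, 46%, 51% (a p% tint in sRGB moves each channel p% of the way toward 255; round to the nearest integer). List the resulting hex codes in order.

#cf846e, #d59380, #dba494, #e1b3a6, #e4baae

#c8735a is rgb(200, 115, 90).
12%: (200 + 6.6 = 206.6→207, 115 + 16.8 = 131.8→132, 90 + 19.8 = 109.8→110) → #cf846e
23%: (200 + 12.65 = 212.65→213, 115 + 32.2 = 147.2→147, 90 + 37.95 = 127.95→128) → #d59380
35%: (200 + 19.25 = 219.25→219, 115 + 49 = 164→164, 90 + 57.75 = 147.75→148) → #dba494
46%: (200 + 25.3 = 225.3→225, 115 + 64.4 = 179.4→179, 90 + 75.9 = 165.9→166) → #e1b3a6
51%: (200 + 28.05 = 228.05→228, 115 + 71.4 = 186.4→186, 90 + 84.15 = 174.15→174) → #e4baae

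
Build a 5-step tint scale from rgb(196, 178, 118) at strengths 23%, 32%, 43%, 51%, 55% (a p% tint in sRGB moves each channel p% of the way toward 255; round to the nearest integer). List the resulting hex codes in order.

#d2c496, #d7cba2, #ddd3b1, #e2d9bc, #e4dcc1

23%: (196 + 13.57 = 209.57→210, 178 + 17.71 = 195.71→196, 118 + 31.51 = 149.51→150) → #d2c496
32%: (196 + 18.88 = 214.88→215, 178 + 24.64 = 202.64→203, 118 + 43.84 = 161.84→162) → #d7cba2
43%: (196 + 25.37 = 221.37→221, 178 + 33.11 = 211.11→211, 118 + 58.91 = 176.91→177) → #ddd3b1
51%: (196 + 30.09 = 226.09→226, 178 + 39.27 = 217.27→217, 118 + 69.87 = 187.87→188) → #e2d9bc
55%: (196 + 32.45 = 228.45→228, 178 + 42.35 = 220.35→220, 118 + 75.35 = 193.35→193) → #e4dcc1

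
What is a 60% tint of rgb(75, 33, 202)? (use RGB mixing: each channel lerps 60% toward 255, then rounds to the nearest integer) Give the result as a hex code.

#B7A6EA

A 60% tint moves each channel 60% toward 255:
  R: 75 + 108 = 183 → 183
  G: 33 + 133.2 = 166.2 → 166
  B: 202 + 0.6×(255−202) = 202 + 31.8 = 233.8 → 234
rgb(183, 166, 234) = #B7A6EA.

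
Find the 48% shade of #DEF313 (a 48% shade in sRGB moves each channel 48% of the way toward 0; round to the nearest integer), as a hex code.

#DEF313 is rgb(222, 243, 19).
Lerp each channel 48% toward 0:
  R: 222 + 0.48×(0−222) = 222 − 106.56 = 115.44 → 115
  G: 243 + 0.48×(0−243) = 243 − 116.64 = 126.36 → 126
  B: 19 − 9.12 = 9.88 → 10
rgb(115, 126, 10) = #737E0A.

#737E0A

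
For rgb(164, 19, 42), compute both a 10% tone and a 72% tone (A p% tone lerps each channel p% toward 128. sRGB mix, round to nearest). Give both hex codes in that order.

10% tone:
  R: 164 − 3.6 = 160.4 → 160
  G: 19 + 10.9 = 29.9 → 30
  B: 42 + 0.1×(128−42) = 42 + 8.6 = 50.6 → 51
  → #a01e33
72% tone:
  R: 164 − 25.92 = 138.08 → 138
  G: 19 + 0.72×(128−19) = 19 + 78.48 = 97.48 → 97
  B: 42 + 0.72×(128−42) = 42 + 61.92 = 103.92 → 104
  → #8a6168

#a01e33, #8a6168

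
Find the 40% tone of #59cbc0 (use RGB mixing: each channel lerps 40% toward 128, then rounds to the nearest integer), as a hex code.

#69ada6

#59cbc0 is rgb(89, 203, 192).
Per channel, c → c + 0.4(128 − c):
  R: 89 + 15.6 = 104.6 → 105
  G: 203 + 0.4×(128−203) = 203 − 30 = 173 → 173
  B: 192 + 0.4×(128−192) = 192 − 25.6 = 166.4 → 166
rgb(105, 173, 166) = #69ada6.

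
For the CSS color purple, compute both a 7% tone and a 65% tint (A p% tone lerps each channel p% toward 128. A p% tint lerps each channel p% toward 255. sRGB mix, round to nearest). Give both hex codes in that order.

#800980, #d3a6d3

CSS purple is rgb(128, 0, 128).
7% tone:
  R: 128 + 0.07×(128−128) = 128 + 0 = 128 → 128
  G: 0 + 0.07×(128−0) = 0 + 8.96 = 8.96 → 9
  B: 128 + 0.07×(128−128) = 128 + 0 = 128 → 128
  → #800980
65% tint:
  R: 128 + 0.65×(255−128) = 128 + 82.55 = 210.55 → 211
  G: 0 + 165.75 = 165.75 → 166
  B: 128 + 0.65×(255−128) = 128 + 82.55 = 210.55 → 211
  → #d3a6d3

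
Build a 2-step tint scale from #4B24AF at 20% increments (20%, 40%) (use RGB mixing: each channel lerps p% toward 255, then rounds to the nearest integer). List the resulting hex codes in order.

#6F50BF, #937CCF

#4B24AF is rgb(75, 36, 175).
20%: (75 + 36 = 111→111, 36 + 43.8 = 79.8→80, 175 + 16 = 191→191) → #6F50BF
40%: (75 + 72 = 147→147, 36 + 87.6 = 123.6→124, 175 + 32 = 207→207) → #937CCF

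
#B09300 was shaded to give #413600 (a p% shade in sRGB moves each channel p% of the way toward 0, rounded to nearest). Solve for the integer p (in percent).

63%

#B09300 is rgb(176, 147, 0); #413600 is rgb(65, 54, 0).
On the R channel (widest range): 65 ≈ 176 + (p/100)(0 − 176), so p ≈ 100×(65 − 176)/(0 − 176) = -11100/-176 = 63.07.
p = 63 reproduces all three channels after rounding.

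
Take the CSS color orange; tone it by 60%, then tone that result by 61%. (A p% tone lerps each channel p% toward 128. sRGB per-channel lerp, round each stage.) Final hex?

#94866C

CSS orange is rgb(255, 165, 0).
Lerp each channel 60% toward 128:
  R: 255 − 76.2 = 178.8 → 179
  G: 165 + 0.6×(128−165) = 165 − 22.2 = 142.8 → 143
  B: 0 + 0.6×(128−0) = 0 + 76.8 = 76.8 → 77
After the tone: rgb(179, 143, 77) = #B38F4D.
A 61% tone moves each channel 61% toward 128:
  R: 179 − 31.11 = 147.89 → 148
  G: 143 + 0.61×(128−143) = 143 − 9.15 = 133.85 → 134
  B: 77 + 31.11 = 108.11 → 108
rgb(148, 134, 108) = #94866C.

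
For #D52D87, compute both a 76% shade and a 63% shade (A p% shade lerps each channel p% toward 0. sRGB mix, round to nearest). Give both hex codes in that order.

#D52D87 is rgb(213, 45, 135).
76% shade:
  R: 213 − 161.88 = 51.12 → 51
  G: 45 − 34.2 = 10.8 → 11
  B: 135 − 102.6 = 32.4 → 32
  → #330B20
63% shade:
  R: 213 − 134.19 = 78.81 → 79
  G: 45 + 0.63×(0−45) = 45 − 28.35 = 16.65 → 17
  B: 135 + 0.63×(0−135) = 135 − 85.05 = 49.95 → 50
  → #4F1132

#330B20, #4F1132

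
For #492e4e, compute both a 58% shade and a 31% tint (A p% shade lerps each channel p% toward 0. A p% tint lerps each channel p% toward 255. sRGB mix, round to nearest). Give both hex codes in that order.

#492e4e is rgb(73, 46, 78).
58% shade:
  R: 73 + 0.58×(0−73) = 73 − 42.34 = 30.66 → 31
  G: 46 + 0.58×(0−46) = 46 − 26.68 = 19.32 → 19
  B: 78 − 45.24 = 32.76 → 33
  → #1f1321
31% tint:
  R: 73 + 56.42 = 129.42 → 129
  G: 46 + 64.79 = 110.79 → 111
  B: 78 + 54.87 = 132.87 → 133
  → #816f85

#1f1321, #816f85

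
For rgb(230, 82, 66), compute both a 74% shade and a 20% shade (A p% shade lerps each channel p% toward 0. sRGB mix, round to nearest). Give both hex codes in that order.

#3C1511, #B84235

74% shade:
  R: 230 + 0.74×(0−230) = 230 − 170.2 = 59.8 → 60
  G: 82 + 0.74×(0−82) = 82 − 60.68 = 21.32 → 21
  B: 66 + 0.74×(0−66) = 66 − 48.84 = 17.16 → 17
  → #3C1511
20% shade:
  R: 230 + 0.2×(0−230) = 230 − 46 = 184 → 184
  G: 82 − 16.4 = 65.6 → 66
  B: 66 + 0.2×(0−66) = 66 − 13.2 = 52.8 → 53
  → #B84235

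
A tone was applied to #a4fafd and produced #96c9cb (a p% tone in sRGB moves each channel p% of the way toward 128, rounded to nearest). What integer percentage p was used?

#a4fafd is rgb(164, 250, 253); #96c9cb is rgb(150, 201, 203).
On the B channel (widest range): 203 ≈ 253 + (p/100)(128 − 253), so p ≈ 100×(203 − 253)/(128 − 253) = -5000/-125 = 40.00.
p = 40 reproduces all three channels after rounding.

40%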